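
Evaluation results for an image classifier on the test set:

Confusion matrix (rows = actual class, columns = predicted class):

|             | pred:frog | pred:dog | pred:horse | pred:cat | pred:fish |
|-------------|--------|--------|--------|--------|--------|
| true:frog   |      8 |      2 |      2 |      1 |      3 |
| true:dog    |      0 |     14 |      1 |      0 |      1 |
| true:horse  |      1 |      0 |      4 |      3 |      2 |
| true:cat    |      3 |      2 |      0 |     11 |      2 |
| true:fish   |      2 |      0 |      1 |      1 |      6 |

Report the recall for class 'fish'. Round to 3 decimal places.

Take TP from the diagonal, FP from the rest of the 'fish' prediction marginal, FN from the rest of the 'fish' actual marginal.
recall = TP/(TP+FN).
fish: TP=6, FN=2+0+1+1=4 → 6/10 = 0.6000

0.600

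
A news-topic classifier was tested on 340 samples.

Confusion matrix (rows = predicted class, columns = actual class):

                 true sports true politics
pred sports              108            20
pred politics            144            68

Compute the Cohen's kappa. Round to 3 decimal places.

Observed agreement pₒ = trace/N = 176/340 = 0.5176
Expected agreement pₑ = Σ (rowᵢ·colᵢ)/N² = (252·128 + 88·212)/340² = 0.4404
κ = (pₒ − pₑ)/(1 − pₑ) = (0.5176 − 0.4404)/(1 − 0.4404) = 0.138

0.138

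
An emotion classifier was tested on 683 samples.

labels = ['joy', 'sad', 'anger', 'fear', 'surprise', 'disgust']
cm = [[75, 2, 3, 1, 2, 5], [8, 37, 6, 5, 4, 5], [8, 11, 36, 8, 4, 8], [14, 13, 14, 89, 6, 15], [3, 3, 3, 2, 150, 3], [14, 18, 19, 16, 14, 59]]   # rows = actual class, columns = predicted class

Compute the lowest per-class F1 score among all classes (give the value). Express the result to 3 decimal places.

0.462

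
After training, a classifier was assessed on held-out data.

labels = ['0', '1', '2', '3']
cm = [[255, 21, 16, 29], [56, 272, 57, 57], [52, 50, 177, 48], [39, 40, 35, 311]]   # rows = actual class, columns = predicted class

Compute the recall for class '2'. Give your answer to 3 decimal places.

0.541

recall = TP/(TP+FN).
2: TP=177, FN=52+50+48=150 → 177/327 = 0.5413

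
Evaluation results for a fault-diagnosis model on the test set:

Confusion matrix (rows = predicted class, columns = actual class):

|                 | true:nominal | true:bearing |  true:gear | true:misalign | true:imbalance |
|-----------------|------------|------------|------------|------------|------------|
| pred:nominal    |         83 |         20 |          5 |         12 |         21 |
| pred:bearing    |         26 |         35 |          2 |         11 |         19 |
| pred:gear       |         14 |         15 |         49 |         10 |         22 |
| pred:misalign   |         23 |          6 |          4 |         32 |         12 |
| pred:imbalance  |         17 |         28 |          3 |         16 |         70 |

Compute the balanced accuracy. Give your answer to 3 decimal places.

Balanced accuracy = mean of per-class recall.
  nominal: recall = 83/163 = 0.5092
  bearing: recall = 35/104 = 0.3365
  gear: recall = 49/63 = 0.7778
  misalign: recall = 32/81 = 0.3951
  imbalance: recall = 70/144 = 0.4861
Mean = (0.5092 + 0.3365 + 0.7778 + 0.3951 + 0.4861) / 5 = 0.501

0.501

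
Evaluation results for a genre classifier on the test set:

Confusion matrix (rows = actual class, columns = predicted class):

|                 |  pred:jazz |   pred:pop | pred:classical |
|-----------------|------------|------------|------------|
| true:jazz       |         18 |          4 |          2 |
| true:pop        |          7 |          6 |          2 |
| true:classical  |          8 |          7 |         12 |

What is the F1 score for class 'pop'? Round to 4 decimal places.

0.3750

Take TP from the diagonal, FP from the rest of the 'pop' prediction marginal, FN from the rest of the 'pop' actual marginal.
F1 score = 2·TP/(2·TP+FP+FN).
pop: TP=6, FP=4+7=11, FN=7+2=9 → 12/32 = 0.37500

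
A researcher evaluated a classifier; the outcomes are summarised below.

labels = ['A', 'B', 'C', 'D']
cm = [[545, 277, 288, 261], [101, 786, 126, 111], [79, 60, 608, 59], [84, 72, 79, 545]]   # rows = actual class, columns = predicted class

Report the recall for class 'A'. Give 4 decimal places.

0.3975

One-vs-rest for 'A': TP = diagonal; FP = other classes predicted 'A'; FN = 'A' predicted as other.
recall = TP/(TP+FN).
A: TP=545, FN=277+288+261=826 → 545/1371 = 0.39752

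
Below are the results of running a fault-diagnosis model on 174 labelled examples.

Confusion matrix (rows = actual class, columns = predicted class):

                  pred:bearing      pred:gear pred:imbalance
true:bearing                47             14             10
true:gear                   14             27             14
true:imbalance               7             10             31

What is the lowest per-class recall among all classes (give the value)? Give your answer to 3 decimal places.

0.491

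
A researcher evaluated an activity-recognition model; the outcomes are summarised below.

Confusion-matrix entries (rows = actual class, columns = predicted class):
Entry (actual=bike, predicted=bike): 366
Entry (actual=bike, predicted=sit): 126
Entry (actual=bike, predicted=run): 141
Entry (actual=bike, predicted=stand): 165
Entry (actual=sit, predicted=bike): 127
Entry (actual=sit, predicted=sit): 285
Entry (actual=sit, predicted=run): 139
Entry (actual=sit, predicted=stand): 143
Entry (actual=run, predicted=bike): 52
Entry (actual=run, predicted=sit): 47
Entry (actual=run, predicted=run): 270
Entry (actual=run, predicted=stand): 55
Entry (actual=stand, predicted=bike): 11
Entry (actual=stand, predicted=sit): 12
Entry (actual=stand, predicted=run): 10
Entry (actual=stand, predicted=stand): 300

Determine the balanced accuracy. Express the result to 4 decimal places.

0.6018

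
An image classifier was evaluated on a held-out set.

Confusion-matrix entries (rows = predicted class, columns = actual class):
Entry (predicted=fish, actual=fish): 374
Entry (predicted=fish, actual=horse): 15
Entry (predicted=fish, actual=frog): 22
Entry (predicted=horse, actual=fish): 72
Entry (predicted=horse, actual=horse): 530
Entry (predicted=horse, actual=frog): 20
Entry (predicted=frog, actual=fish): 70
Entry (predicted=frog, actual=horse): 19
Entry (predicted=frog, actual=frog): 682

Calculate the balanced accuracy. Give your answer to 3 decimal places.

Balanced accuracy = mean of per-class recall.
  fish: recall = 374/516 = 0.7248
  horse: recall = 530/564 = 0.9397
  frog: recall = 682/724 = 0.9420
Mean = (0.7248 + 0.9397 + 0.9420) / 3 = 0.869

0.869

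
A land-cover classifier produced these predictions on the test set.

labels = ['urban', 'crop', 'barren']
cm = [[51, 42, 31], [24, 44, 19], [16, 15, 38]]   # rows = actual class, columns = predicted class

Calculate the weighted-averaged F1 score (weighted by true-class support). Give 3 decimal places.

0.475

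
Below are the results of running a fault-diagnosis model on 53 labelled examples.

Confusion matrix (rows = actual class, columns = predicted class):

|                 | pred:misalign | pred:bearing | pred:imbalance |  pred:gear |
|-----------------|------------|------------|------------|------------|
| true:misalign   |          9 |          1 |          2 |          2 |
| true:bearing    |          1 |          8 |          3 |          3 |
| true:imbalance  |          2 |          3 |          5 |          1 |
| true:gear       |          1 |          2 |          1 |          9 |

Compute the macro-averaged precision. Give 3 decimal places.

Per-class precision (TP/(TP+FP)):
  misalign: TP=9, FP=1+2+1=4 → 9/13 = 0.6923
  bearing: TP=8, FP=1+3+2=6 → 8/14 = 0.5714
  imbalance: TP=5, FP=2+3+1=6 → 5/11 = 0.4545
  gear: TP=9, FP=2+3+1=6 → 9/15 = 0.6000
Macro-precision = mean = (0.6923 + 0.5714 + 0.4545 + 0.6000) / 4 = 0.580

0.580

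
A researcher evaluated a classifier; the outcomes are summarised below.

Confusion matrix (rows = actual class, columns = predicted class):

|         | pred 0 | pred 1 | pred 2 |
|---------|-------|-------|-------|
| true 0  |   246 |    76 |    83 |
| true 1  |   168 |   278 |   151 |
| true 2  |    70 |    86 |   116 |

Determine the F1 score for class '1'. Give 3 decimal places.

0.536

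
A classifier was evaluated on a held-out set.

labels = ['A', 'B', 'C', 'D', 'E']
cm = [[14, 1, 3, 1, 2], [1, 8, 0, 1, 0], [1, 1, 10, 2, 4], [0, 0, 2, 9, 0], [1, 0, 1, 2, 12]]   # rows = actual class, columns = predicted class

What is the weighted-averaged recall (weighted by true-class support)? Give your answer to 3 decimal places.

0.697

Per-class recall (TP/(TP+FN)):
  A: TP=14, FN=1+3+1+2=7 → 14/21 = 0.6667
  B: TP=8, FN=1+0+1+0=2 → 8/10 = 0.8000
  C: TP=10, FN=1+1+2+4=8 → 10/18 = 0.5556
  D: TP=9, FN=0+0+2+0=2 → 9/11 = 0.8182
  E: TP=12, FN=1+0+1+2=4 → 12/16 = 0.7500
Weighted-recall = Σ (supportᵢ/N)·recallᵢ with N=76: (21/76)·0.6667 + (10/76)·0.8000 + (18/76)·0.5556 + (11/76)·0.8182 + (16/76)·0.7500 = 0.697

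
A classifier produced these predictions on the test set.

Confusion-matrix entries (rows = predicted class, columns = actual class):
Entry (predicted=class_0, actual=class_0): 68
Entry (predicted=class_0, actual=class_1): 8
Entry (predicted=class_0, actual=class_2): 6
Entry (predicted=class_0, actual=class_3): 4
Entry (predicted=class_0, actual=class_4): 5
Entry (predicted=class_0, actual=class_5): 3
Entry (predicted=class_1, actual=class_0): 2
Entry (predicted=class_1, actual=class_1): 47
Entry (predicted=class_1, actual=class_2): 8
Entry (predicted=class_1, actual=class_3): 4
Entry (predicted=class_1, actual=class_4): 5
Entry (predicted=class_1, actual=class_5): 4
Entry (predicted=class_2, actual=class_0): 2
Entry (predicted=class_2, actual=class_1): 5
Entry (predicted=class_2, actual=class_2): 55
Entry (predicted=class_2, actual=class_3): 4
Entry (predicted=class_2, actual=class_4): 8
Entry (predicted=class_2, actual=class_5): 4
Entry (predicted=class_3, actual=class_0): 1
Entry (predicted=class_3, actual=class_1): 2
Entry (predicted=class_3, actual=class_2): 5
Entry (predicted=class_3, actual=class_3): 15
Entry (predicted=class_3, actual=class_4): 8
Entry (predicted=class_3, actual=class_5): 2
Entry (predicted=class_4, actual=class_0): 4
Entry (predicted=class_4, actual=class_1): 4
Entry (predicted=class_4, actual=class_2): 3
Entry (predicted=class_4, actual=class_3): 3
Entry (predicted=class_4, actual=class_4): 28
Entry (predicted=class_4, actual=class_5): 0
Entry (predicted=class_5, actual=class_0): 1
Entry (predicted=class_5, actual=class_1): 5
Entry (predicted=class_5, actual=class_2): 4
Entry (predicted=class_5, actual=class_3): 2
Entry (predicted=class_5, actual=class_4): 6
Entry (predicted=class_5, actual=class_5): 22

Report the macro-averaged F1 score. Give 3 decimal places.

0.624

Per-class F1 score (2·TP/(2·TP+FP+FN)):
  class_0: TP=68, FP=8+6+4+5+3=26, FN=2+2+1+4+1=10 → 136/172 = 0.7907
  class_1: TP=47, FP=2+8+4+5+4=23, FN=8+5+2+4+5=24 → 94/141 = 0.6667
  class_2: TP=55, FP=2+5+4+8+4=23, FN=6+8+5+3+4=26 → 110/159 = 0.6918
  class_3: TP=15, FP=1+2+5+8+2=18, FN=4+4+4+3+2=17 → 30/65 = 0.4615
  class_4: TP=28, FP=4+4+3+3+0=14, FN=5+5+8+8+6=32 → 56/102 = 0.5490
  class_5: TP=22, FP=1+5+4+2+6=18, FN=3+4+4+2+0=13 → 44/75 = 0.5867
Macro-F1 score = mean = (0.7907 + 0.6667 + 0.6918 + 0.4615 + 0.5490 + 0.5867) / 6 = 0.624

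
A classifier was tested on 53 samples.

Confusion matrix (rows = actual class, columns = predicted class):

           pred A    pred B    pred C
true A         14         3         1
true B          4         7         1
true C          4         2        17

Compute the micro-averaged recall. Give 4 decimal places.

Micro-averaging pools counts across classes: ΣTP=38, ΣFP=15, ΣFN=15.
Micro-recall = TP/(TP+FN) on pooled counts = 0.7170 (equals overall accuracy in single-label multiclass).

0.7170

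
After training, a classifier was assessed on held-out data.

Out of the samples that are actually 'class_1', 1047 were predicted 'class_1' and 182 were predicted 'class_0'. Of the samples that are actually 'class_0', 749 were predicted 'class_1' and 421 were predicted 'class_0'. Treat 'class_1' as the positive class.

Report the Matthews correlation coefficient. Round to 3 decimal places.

MCC = (TP·TN − FP·FN) / √((TP+FP)(TP+FN)(TN+FP)(TN+FN))
Numerator = 1047·421 − 749·182 = 304469
Denominator = √(1796·1229·1170·603) = √1557260934840 = 1247902.6143
MCC = 304469 / 1247902.6143 = 0.244

0.244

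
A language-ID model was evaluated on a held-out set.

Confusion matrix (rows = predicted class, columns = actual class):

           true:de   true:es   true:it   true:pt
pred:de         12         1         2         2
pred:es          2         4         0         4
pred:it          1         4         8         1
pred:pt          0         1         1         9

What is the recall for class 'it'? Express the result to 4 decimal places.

0.7273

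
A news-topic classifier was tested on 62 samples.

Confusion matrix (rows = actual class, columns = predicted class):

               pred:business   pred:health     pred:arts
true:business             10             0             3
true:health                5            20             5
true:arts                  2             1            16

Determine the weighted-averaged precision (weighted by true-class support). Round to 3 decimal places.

Per-class precision (TP/(TP+FP)):
  business: TP=10, FP=5+2=7 → 10/17 = 0.5882
  health: TP=20, FP=0+1=1 → 20/21 = 0.9524
  arts: TP=16, FP=3+5=8 → 16/24 = 0.6667
Weighted-precision = Σ (supportᵢ/N)·precisionᵢ with N=62: (13/62)·0.5882 + (30/62)·0.9524 + (19/62)·0.6667 = 0.788

0.788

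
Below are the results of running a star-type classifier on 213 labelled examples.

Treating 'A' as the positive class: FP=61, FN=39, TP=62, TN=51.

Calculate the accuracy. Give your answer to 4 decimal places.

Accuracy = (TP+TN)/N = (62+51)/213 = 0.5305

0.5305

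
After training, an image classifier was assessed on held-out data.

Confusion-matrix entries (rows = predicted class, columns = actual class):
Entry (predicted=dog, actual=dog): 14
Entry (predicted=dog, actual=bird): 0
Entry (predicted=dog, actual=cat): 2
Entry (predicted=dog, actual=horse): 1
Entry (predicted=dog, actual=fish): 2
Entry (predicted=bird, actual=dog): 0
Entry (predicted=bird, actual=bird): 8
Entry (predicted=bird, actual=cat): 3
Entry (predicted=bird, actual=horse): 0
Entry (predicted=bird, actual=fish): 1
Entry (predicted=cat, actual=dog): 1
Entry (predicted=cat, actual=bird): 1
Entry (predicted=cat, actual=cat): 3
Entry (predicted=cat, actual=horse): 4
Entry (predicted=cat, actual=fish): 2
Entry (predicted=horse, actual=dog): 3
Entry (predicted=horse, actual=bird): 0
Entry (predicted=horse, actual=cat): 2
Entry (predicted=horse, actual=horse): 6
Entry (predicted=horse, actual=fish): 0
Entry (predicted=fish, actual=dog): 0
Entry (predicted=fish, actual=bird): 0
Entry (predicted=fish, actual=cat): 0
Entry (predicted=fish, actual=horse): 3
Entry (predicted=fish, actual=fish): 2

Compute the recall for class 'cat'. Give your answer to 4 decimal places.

0.3000

recall = TP/(TP+FN).
cat: TP=3, FN=2+3+2+0=7 → 3/10 = 0.30000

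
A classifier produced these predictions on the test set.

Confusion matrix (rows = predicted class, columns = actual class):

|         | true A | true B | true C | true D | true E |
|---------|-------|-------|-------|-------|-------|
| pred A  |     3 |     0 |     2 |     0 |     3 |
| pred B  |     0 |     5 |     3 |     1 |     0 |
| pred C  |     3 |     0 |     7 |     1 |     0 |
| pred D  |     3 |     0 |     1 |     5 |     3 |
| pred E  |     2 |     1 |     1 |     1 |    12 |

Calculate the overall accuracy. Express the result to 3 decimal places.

0.561

Accuracy = trace / total = (3+5+7+5+12=32) / 57 = 32/57 = 0.561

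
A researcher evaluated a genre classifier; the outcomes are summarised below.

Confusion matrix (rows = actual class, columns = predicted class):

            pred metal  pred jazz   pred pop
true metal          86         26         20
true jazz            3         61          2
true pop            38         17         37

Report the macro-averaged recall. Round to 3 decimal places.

0.659

Per-class recall (TP/(TP+FN)):
  metal: TP=86, FN=26+20=46 → 86/132 = 0.6515
  jazz: TP=61, FN=3+2=5 → 61/66 = 0.9242
  pop: TP=37, FN=38+17=55 → 37/92 = 0.4022
Macro-recall = mean = (0.6515 + 0.9242 + 0.4022) / 3 = 0.659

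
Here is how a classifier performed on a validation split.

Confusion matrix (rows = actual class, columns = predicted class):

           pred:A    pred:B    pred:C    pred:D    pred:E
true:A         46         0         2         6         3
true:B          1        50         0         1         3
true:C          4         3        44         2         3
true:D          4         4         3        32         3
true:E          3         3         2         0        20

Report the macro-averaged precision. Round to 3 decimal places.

0.779

Per-class precision (TP/(TP+FP)):
  A: TP=46, FP=1+4+4+3=12 → 46/58 = 0.7931
  B: TP=50, FP=0+3+4+3=10 → 50/60 = 0.8333
  C: TP=44, FP=2+0+3+2=7 → 44/51 = 0.8627
  D: TP=32, FP=6+1+2+0=9 → 32/41 = 0.7805
  E: TP=20, FP=3+3+3+3=12 → 20/32 = 0.6250
Macro-precision = mean = (0.7931 + 0.8333 + 0.8627 + 0.7805 + 0.6250) / 5 = 0.779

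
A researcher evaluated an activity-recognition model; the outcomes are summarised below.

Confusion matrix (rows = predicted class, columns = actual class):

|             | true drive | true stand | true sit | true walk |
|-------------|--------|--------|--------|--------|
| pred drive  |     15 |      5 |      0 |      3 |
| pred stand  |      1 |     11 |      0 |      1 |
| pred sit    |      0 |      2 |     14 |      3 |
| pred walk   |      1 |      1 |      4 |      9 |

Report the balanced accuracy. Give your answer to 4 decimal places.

0.7004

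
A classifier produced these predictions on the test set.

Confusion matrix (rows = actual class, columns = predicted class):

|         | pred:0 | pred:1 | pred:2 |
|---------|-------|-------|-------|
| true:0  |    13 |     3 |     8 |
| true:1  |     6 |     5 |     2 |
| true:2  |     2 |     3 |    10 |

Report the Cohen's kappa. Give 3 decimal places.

Observed agreement pₒ = trace/N = 28/52 = 0.5385
Expected agreement pₑ = Σ (rowᵢ·colᵢ)/N² = (24·21 + 13·11 + 15·20)/52² = 0.3502
κ = (pₒ − pₑ)/(1 − pₑ) = (0.5385 − 0.3502)/(1 − 0.3502) = 0.290

0.290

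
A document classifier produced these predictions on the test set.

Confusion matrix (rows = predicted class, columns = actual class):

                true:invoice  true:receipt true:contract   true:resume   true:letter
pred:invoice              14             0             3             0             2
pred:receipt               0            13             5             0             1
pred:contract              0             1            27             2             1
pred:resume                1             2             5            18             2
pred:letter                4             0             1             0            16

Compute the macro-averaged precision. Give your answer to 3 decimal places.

Per-class precision (TP/(TP+FP)):
  invoice: TP=14, FP=0+3+0+2=5 → 14/19 = 0.7368
  receipt: TP=13, FP=0+5+0+1=6 → 13/19 = 0.6842
  contract: TP=27, FP=0+1+2+1=4 → 27/31 = 0.8710
  resume: TP=18, FP=1+2+5+2=10 → 18/28 = 0.6429
  letter: TP=16, FP=4+0+1+0=5 → 16/21 = 0.7619
Macro-precision = mean = (0.7368 + 0.6842 + 0.8710 + 0.6429 + 0.7619) / 5 = 0.739

0.739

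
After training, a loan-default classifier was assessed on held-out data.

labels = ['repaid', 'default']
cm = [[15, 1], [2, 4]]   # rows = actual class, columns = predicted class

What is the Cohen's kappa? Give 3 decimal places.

0.637

Observed agreement pₒ = trace/N = 19/22 = 0.8636
Expected agreement pₑ = Σ (rowᵢ·colᵢ)/N² = (16·17 + 6·5)/22² = 0.6240
κ = (pₒ − pₑ)/(1 − pₑ) = (0.8636 − 0.6240)/(1 − 0.6240) = 0.637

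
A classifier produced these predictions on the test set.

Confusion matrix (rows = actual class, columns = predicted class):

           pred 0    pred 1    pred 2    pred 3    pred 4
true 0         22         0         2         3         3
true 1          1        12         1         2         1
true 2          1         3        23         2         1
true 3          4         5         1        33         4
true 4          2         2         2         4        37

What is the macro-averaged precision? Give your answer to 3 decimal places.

Per-class precision (TP/(TP+FP)):
  0: TP=22, FP=1+1+4+2=8 → 22/30 = 0.7333
  1: TP=12, FP=0+3+5+2=10 → 12/22 = 0.5455
  2: TP=23, FP=2+1+1+2=6 → 23/29 = 0.7931
  3: TP=33, FP=3+2+2+4=11 → 33/44 = 0.7500
  4: TP=37, FP=3+1+1+4=9 → 37/46 = 0.8043
Macro-precision = mean = (0.7333 + 0.5455 + 0.7931 + 0.7500 + 0.8043) / 5 = 0.725

0.725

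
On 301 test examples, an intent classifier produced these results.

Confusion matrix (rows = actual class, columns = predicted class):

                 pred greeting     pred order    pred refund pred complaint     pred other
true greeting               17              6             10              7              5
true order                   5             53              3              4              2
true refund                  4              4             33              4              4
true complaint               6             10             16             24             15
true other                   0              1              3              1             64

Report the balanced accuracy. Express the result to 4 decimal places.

Balanced accuracy = mean of per-class recall.
  greeting: recall = 17/45 = 0.37778
  order: recall = 53/67 = 0.79104
  refund: recall = 33/49 = 0.67347
  complaint: recall = 24/71 = 0.33803
  other: recall = 64/69 = 0.92754
Mean = (0.37778 + 0.79104 + 0.67347 + 0.33803 + 0.92754) / 5 = 0.6216

0.6216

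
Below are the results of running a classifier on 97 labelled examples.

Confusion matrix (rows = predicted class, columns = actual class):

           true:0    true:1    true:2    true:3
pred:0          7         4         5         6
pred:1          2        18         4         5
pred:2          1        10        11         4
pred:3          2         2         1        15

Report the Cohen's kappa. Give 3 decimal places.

0.364

Observed agreement pₒ = trace/N = 51/97 = 0.5258
Expected agreement pₑ = Σ (rowᵢ·colᵢ)/N² = (12·22 + 34·29 + 21·26 + 30·20)/97² = 0.2546
κ = (pₒ − pₑ)/(1 − pₑ) = (0.5258 − 0.2546)/(1 − 0.2546) = 0.364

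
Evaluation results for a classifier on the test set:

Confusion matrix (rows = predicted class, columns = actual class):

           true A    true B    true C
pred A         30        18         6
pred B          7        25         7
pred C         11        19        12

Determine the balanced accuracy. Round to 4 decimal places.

0.5027

Balanced accuracy = mean of per-class recall.
  A: recall = 30/48 = 0.62500
  B: recall = 25/62 = 0.40323
  C: recall = 12/25 = 0.48000
Mean = (0.62500 + 0.40323 + 0.48000) / 3 = 0.5027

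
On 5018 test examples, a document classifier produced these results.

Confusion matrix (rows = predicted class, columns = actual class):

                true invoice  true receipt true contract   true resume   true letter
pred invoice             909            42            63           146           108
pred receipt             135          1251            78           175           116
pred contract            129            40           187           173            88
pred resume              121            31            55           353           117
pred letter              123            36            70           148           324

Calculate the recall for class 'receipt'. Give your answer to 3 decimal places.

One-vs-rest for 'receipt': TP = diagonal; FP = other classes predicted 'receipt'; FN = 'receipt' predicted as other.
recall = TP/(TP+FN).
receipt: TP=1251, FN=42+40+31+36=149 → 1251/1400 = 0.8936

0.894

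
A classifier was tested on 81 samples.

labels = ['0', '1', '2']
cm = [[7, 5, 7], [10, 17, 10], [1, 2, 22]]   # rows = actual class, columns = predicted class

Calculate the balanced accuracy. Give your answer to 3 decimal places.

0.569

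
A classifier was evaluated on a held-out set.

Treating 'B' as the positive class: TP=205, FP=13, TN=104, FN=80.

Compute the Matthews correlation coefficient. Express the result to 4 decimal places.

MCC = (TP·TN − FP·FN) / √((TP+FP)(TP+FN)(TN+FP)(TN+FN))
Numerator = 205·104 − 13·80 = 20280
Denominator = √(218·285·117·184) = √1337534640 = 36572.3207
MCC = 20280 / 36572.3207 = 0.5545

0.5545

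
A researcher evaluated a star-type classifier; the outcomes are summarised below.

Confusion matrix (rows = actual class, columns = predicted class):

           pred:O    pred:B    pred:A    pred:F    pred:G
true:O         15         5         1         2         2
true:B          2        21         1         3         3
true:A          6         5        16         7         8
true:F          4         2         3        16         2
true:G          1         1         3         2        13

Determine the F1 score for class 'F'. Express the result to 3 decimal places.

0.561

F1 score = 2·TP/(2·TP+FP+FN).
F: TP=16, FP=2+3+7+2=14, FN=4+2+3+2=11 → 32/57 = 0.5614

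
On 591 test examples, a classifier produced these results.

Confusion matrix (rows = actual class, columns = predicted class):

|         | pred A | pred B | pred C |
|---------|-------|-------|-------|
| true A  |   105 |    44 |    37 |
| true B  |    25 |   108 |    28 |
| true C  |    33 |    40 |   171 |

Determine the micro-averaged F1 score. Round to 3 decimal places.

Micro-averaging pools counts across classes: ΣTP=384, ΣFP=207, ΣFN=207.
Micro-F1 score = 2·TP/(2·TP+FP+FN) on pooled counts = 0.650 (equals overall accuracy in single-label multiclass).

0.650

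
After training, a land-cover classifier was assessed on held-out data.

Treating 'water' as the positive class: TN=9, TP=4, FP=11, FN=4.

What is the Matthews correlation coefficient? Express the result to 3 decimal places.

-0.045

MCC = (TP·TN − FP·FN) / √((TP+FP)(TP+FN)(TN+FP)(TN+FN))
Numerator = 4·9 − 11·4 = -8
Denominator = √(15·8·20·13) = √31200 = 176.6352
MCC = -8 / 176.6352 = -0.045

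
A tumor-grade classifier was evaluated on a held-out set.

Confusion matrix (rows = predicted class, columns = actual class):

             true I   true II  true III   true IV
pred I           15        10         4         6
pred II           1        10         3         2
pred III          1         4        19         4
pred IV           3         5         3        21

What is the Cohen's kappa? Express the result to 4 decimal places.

0.4503

Observed agreement pₒ = trace/N = 65/111 = 0.58559
Expected agreement pₑ = Σ (rowᵢ·colᵢ)/N² = (20·35 + 29·16 + 29·28 + 33·32)/111² = 0.24608
κ = (pₒ − pₑ)/(1 − pₑ) = (0.58559 − 0.24608)/(1 − 0.24608) = 0.4503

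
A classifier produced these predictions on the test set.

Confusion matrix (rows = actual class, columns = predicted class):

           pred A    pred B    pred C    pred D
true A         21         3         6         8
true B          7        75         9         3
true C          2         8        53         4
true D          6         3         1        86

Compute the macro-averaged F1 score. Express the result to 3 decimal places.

Per-class F1 score (2·TP/(2·TP+FP+FN)):
  A: TP=21, FP=7+2+6=15, FN=3+6+8=17 → 42/74 = 0.5676
  B: TP=75, FP=3+8+3=14, FN=7+9+3=19 → 150/183 = 0.8197
  C: TP=53, FP=6+9+1=16, FN=2+8+4=14 → 106/136 = 0.7794
  D: TP=86, FP=8+3+4=15, FN=6+3+1=10 → 172/197 = 0.8731
Macro-F1 score = mean = (0.5676 + 0.8197 + 0.7794 + 0.8731) / 4 = 0.760

0.760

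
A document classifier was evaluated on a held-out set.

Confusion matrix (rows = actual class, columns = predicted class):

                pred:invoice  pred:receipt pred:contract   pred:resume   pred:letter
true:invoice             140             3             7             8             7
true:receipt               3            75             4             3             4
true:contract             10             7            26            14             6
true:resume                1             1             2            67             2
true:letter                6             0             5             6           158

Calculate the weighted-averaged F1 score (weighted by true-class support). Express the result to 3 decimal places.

0.820

Per-class F1 score (2·TP/(2·TP+FP+FN)):
  invoice: TP=140, FP=3+10+1+6=20, FN=3+7+8+7=25 → 280/325 = 0.8615
  receipt: TP=75, FP=3+7+1+0=11, FN=3+4+3+4=14 → 150/175 = 0.8571
  contract: TP=26, FP=7+4+2+5=18, FN=10+7+14+6=37 → 52/107 = 0.4860
  resume: TP=67, FP=8+3+14+6=31, FN=1+1+2+2=6 → 134/171 = 0.7836
  letter: TP=158, FP=7+4+6+2=19, FN=6+0+5+6=17 → 316/352 = 0.8977
Weighted-F1 score = Σ (supportᵢ/N)·F1 scoreᵢ with N=565: (165/565)·0.8615 + (89/565)·0.8571 + (63/565)·0.4860 + (73/565)·0.7836 + (175/565)·0.8977 = 0.820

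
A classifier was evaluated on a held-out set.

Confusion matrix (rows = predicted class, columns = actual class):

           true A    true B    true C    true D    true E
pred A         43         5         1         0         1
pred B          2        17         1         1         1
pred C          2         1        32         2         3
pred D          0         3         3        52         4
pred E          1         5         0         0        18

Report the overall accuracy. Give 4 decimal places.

0.8182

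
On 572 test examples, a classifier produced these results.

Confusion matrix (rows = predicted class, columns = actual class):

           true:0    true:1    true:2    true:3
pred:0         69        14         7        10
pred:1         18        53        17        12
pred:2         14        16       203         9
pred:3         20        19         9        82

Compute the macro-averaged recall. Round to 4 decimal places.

0.6689

Per-class recall (TP/(TP+FN)):
  0: TP=69, FN=18+14+20=52 → 69/121 = 0.57025
  1: TP=53, FN=14+16+19=49 → 53/102 = 0.51961
  2: TP=203, FN=7+17+9=33 → 203/236 = 0.86017
  3: TP=82, FN=10+12+9=31 → 82/113 = 0.72566
Macro-recall = mean = (0.57025 + 0.51961 + 0.86017 + 0.72566) / 4 = 0.6689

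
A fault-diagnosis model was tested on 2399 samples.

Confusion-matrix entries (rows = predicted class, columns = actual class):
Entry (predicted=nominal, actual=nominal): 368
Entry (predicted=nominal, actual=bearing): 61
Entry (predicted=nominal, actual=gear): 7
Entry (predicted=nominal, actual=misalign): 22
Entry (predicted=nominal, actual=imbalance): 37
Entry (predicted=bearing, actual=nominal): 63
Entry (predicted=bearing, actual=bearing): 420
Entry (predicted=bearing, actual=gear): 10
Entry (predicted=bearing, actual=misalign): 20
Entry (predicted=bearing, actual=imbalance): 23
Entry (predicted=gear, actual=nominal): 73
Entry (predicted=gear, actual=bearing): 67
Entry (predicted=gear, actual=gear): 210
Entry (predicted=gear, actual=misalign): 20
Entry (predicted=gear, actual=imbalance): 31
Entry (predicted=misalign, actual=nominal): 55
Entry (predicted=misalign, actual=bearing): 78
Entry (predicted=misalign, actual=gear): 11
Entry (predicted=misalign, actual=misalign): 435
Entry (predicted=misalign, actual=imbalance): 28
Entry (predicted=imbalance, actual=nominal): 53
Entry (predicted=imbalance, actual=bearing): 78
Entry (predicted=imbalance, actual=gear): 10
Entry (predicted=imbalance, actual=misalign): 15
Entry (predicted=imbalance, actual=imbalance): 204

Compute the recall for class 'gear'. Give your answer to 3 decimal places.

0.847

Take TP from the diagonal, FP from the rest of the 'gear' prediction marginal, FN from the rest of the 'gear' actual marginal.
recall = TP/(TP+FN).
gear: TP=210, FN=7+10+11+10=38 → 210/248 = 0.8468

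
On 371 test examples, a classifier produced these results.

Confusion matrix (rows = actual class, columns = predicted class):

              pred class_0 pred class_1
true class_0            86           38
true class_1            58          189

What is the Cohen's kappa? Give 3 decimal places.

0.441

Observed agreement pₒ = trace/N = 275/371 = 0.7412
Expected agreement pₑ = Σ (rowᵢ·colᵢ)/N² = (124·144 + 247·227)/371² = 0.5371
κ = (pₒ − pₑ)/(1 − pₑ) = (0.7412 − 0.5371)/(1 − 0.5371) = 0.441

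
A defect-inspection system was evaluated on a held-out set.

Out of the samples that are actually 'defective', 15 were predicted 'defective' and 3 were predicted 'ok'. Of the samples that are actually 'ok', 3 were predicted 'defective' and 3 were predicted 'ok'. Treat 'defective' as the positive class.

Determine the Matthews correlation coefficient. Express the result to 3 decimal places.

0.333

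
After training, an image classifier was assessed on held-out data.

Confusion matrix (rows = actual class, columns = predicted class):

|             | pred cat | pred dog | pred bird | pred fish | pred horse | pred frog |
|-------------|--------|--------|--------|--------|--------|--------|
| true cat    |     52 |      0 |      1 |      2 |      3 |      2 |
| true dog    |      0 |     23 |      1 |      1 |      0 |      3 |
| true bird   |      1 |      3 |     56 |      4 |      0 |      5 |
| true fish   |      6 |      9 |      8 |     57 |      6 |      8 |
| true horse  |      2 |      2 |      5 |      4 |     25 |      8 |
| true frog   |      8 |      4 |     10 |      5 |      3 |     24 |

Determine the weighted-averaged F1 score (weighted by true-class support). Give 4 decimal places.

0.6705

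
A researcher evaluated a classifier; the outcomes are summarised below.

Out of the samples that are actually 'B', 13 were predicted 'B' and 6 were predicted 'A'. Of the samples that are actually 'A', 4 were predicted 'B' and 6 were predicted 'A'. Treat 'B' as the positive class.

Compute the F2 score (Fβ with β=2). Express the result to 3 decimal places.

0.699

Fβ = (1+β²)·TP / ((1+β²)·TP + β²·FN + FP), with β²=4
= 5·13 / (5·13 + 4·6 + 4) = 0.699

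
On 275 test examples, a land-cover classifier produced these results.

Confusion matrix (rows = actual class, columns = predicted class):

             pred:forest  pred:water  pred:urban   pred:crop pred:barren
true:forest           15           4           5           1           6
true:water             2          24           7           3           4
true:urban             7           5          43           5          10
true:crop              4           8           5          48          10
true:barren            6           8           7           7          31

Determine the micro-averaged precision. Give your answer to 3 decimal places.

Micro-averaging pools counts across classes: ΣTP=161, ΣFP=114, ΣFN=114.
Micro-precision = TP/(TP+FP) on pooled counts = 0.585 (equals overall accuracy in single-label multiclass).

0.585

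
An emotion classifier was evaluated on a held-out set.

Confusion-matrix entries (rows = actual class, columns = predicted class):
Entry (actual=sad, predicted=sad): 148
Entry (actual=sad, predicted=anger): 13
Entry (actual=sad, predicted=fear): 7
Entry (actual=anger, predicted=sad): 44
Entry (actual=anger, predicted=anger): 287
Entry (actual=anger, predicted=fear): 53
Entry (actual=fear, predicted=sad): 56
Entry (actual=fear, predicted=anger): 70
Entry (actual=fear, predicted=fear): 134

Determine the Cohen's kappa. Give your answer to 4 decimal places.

Observed agreement pₒ = trace/N = 569/812 = 0.70074
Expected agreement pₑ = Σ (rowᵢ·colᵢ)/N² = (168·248 + 384·370 + 260·194)/812² = 0.35518
κ = (pₒ − pₑ)/(1 − pₑ) = (0.70074 − 0.35518)/(1 − 0.35518) = 0.5359

0.5359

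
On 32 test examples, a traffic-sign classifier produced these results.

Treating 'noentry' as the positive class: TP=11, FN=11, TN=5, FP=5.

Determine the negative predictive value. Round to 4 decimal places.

NPV = TN/(TN+FN) = 5/(5+11) = 0.3125

0.3125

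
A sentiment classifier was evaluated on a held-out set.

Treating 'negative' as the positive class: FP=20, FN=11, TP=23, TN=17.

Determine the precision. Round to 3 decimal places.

0.535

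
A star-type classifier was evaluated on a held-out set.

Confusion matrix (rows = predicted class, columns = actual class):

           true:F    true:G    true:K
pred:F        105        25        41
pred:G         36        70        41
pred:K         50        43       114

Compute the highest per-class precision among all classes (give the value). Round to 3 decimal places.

0.614

Per-class precision (TP/(TP+FP)):
  F: TP=105, FP=25+41=66 → 105/171 = 0.6140
  G: TP=70, FP=36+41=77 → 70/147 = 0.4762
  K: TP=114, FP=50+43=93 → 114/207 = 0.5507
Highest is class 'F' with precision = 0.614.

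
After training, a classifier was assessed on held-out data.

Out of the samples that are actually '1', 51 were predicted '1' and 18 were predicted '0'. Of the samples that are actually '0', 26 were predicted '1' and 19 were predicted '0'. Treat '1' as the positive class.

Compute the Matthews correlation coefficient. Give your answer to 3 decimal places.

MCC = (TP·TN − FP·FN) / √((TP+FP)(TP+FN)(TN+FP)(TN+FN))
Numerator = 51·19 − 26·18 = 501
Denominator = √(77·69·45·37) = √8846145 = 2974.2470
MCC = 501 / 2974.2470 = 0.168

0.168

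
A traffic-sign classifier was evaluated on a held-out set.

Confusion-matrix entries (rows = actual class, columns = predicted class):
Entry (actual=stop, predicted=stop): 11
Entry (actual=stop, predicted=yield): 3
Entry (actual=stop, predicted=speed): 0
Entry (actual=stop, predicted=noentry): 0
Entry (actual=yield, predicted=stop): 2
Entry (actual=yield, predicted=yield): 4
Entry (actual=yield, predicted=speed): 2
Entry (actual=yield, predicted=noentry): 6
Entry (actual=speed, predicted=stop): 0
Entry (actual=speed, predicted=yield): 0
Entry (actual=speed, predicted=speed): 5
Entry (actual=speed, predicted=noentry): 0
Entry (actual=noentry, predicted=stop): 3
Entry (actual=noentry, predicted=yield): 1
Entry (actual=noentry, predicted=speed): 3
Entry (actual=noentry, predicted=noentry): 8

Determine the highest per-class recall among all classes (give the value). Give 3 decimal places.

1.000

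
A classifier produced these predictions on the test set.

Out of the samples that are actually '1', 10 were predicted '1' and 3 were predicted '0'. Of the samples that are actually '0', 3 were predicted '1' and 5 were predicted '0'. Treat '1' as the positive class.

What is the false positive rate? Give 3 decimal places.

0.375

FPR = FP/(FP+TN) = 3/(3+5) = 0.375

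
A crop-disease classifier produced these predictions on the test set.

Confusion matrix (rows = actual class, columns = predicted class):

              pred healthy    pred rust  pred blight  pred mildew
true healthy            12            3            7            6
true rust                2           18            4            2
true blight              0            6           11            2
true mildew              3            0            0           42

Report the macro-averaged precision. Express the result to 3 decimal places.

Per-class precision (TP/(TP+FP)):
  healthy: TP=12, FP=2+0+3=5 → 12/17 = 0.7059
  rust: TP=18, FP=3+6+0=9 → 18/27 = 0.6667
  blight: TP=11, FP=7+4+0=11 → 11/22 = 0.5000
  mildew: TP=42, FP=6+2+2=10 → 42/52 = 0.8077
Macro-precision = mean = (0.7059 + 0.6667 + 0.5000 + 0.8077) / 4 = 0.670

0.670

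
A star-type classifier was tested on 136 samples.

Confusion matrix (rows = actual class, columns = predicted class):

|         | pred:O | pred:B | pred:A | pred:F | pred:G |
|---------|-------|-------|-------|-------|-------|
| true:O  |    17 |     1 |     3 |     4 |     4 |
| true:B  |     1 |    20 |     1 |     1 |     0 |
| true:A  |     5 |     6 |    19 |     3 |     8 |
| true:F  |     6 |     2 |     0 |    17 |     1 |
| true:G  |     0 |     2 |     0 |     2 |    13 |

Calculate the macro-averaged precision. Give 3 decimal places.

0.637

Per-class precision (TP/(TP+FP)):
  O: TP=17, FP=1+5+6+0=12 → 17/29 = 0.5862
  B: TP=20, FP=1+6+2+2=11 → 20/31 = 0.6452
  A: TP=19, FP=3+1+0+0=4 → 19/23 = 0.8261
  F: TP=17, FP=4+1+3+2=10 → 17/27 = 0.6296
  G: TP=13, FP=4+0+8+1=13 → 13/26 = 0.5000
Macro-precision = mean = (0.5862 + 0.6452 + 0.8261 + 0.6296 + 0.5000) / 5 = 0.637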